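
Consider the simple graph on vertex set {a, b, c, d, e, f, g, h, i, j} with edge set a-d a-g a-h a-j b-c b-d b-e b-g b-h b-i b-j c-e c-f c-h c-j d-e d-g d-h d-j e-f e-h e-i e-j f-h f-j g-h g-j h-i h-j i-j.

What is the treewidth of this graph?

4

A width-4 tree decomposition is:
Bags: B1 = {b, d, g, h, j}  B2 = {b, d, e, h, j}  B3 = {b, c, e, h, j}  B4 = {b, e, h, i, j}  B5 = {c, e, f, h, j}  B6 = {a, d, g, h, j}
Tree: B1–B2, B2–B3, B2–B4, B3–B5, B1–B6
The largest bag has 5 vertices, giving width 4; this decomposition certifies tw(G) ≤ 4. For the lower bound, the 5 vertices {a, d, g, h, j} are pairwise adjacent, and any tree decomposition puts a clique entirely inside one bag — forcing width ≥ 4. Therefore the treewidth is 4.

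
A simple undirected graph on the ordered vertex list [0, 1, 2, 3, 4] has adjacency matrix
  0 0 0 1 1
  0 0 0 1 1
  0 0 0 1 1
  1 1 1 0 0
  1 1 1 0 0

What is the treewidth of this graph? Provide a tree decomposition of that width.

Treewidth 2.
One optimal decomposition is:
Bags: B1 = {2, 3, 4}  B2 = {0, 3, 4}  B3 = {1, 3, 4}
Tree: B1–B2, B2–B3

The largest bag has 3 vertices, giving width 2; this decomposition certifies tw(G) ≤ 2. For the lower bound, G contains the cycle 4–2–3–0–4, so G is not a forest; only forests have treewidth ≤ 1, hence tw(G) ≥ 2. The upper and lower bounds meet at 2, so that is the treewidth.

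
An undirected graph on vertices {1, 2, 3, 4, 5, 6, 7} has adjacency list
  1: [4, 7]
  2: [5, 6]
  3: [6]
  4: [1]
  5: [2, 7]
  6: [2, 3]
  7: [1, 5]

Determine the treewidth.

A width-1 tree decomposition is:
Bags: B1 = {3, 6}  B2 = {2, 6}  B3 = {2, 5}  B4 = {5, 7}  B5 = {1, 7}  B6 = {1, 4}
Tree: B1–B2, B2–B3, B3–B4, B4–B5, B5–B6
Each bag holds 2 vertices, so the decomposition has width 1, which upper-bounds the treewidth. G has an edge, so its treewidth is at least 1. Combining the bounds, tw(G) = 1.

1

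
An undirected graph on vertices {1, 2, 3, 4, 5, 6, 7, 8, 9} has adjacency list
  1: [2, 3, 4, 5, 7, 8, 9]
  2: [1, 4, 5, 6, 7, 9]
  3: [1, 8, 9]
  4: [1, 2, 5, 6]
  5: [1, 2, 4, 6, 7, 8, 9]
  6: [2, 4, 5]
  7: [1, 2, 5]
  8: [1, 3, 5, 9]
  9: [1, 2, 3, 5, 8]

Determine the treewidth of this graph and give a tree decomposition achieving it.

Treewidth 3.
One such decomposition:
Bags: B1 = {1, 2, 4, 5}  B2 = {2, 4, 5, 6}  B3 = {1, 2, 5, 9}  B4 = {1, 5, 8, 9}  B5 = {1, 3, 8, 9}  B6 = {1, 2, 5, 7}
Tree: B1–B2, B1–B3, B3–B4, B4–B5, B3–B6

Each bag holds 4 vertices, so the decomposition has width 3, which upper-bounds the treewidth. Conversely, {1, 3, 8, 9} is a clique of size 4, and the vertices of any clique must share a bag in every tree decomposition; so some bag has ≥ 4 vertices and tw(G) ≥ 3. The upper and lower bounds meet at 3, so that is the treewidth.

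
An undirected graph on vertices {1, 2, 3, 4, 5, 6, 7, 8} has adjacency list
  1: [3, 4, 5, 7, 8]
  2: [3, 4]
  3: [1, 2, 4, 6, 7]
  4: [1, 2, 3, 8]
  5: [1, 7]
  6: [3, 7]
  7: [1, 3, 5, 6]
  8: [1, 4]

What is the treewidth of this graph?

2

A width-2 tree decomposition is:
Bags: B1 = {1, 3, 7}  B2 = {1, 3, 4}  B3 = {1, 5, 7}  B4 = {2, 3, 4}  B5 = {1, 4, 8}  B6 = {3, 6, 7}
Tree: B1–B2, B1–B3, B2–B4, B2–B5, B1–B6
Every bag has size at most 3, so the width is 3 − 1 = 2 and tw(G) ≤ 2. Conversely, {1, 4, 8} is a clique of size 3, and the vertices of any clique must share a bag in every tree decomposition; so some bag has ≥ 3 vertices and tw(G) ≥ 2. The upper and lower bounds meet at 2, so that is the treewidth.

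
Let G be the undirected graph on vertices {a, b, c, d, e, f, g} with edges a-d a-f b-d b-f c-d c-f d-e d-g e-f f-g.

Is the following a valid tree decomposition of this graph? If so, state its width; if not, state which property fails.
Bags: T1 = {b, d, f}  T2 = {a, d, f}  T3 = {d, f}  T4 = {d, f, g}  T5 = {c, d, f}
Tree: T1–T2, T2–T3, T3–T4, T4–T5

A tree decomposition must satisfy three properties: every vertex lies in some bag; for every edge, both endpoints lie together in some bag; and for every vertex, the bags containing it form a connected subtree. Here vertex e appears in no bag, so the decomposition is invalid.

No — vertex e appears in no bag.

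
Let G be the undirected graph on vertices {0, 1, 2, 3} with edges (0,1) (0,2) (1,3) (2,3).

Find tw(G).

A width-2 tree decomposition is:
Bags: B1 = {0, 1, 2}  B2 = {1, 2, 3}
Tree: B1–B2
The largest bag has 3 vertices, giving width 2; this decomposition certifies tw(G) ≤ 2. For the lower bound, G contains the cycle 2–0–1–3–2, so G is not a forest; only forests have treewidth ≤ 1, hence tw(G) ≥ 2. Hence tw(G) = 2 exactly.

2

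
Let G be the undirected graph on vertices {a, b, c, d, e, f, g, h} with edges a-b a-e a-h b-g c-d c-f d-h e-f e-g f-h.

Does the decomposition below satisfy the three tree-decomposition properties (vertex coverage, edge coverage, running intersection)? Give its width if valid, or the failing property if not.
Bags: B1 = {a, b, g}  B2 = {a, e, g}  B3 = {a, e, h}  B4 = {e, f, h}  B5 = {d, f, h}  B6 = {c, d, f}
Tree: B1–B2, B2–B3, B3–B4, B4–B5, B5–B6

Every vertex of G appears in some bag (union = {a, b, c, d, e, f, g, h}); every edge is covered by a bag; and for each vertex v the set of bags containing v is connected in the bag tree. The decomposition is therefore valid. The largest bag has 3 vertices, so the width is 2.

Yes; width 2.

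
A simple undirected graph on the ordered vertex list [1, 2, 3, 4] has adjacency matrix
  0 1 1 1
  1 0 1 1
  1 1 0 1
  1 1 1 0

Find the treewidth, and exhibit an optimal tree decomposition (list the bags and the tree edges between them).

Treewidth 3.
One such decomposition:
Bags: B1 = {1, 2, 3, 4}
Tree: (single bag)

With just one bag of size 4, the width is 4 − 1 = 3, so tw(G) ≤ 3. For the lower bound, the 4 vertices {1, 2, 3, 4} are pairwise adjacent, and any tree decomposition puts a clique entirely inside one bag — forcing width ≥ 3. The upper and lower bounds meet at 3, so that is the treewidth.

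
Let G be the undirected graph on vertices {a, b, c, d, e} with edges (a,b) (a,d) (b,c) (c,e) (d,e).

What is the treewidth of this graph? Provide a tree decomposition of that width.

Every bag has size at most 3, so the width is 3 − 1 = 2 and tw(G) ≤ 2. The edges d–e–c–b–a–d form a cycle, so G is not a tree and its treewidth is at least 2. Hence tw(G) = 2 exactly.

Treewidth 2.
Bags: B1 = {c, d, e}  B2 = {b, c, d}  B3 = {a, b, d}
Tree: B1–B2, B2–B3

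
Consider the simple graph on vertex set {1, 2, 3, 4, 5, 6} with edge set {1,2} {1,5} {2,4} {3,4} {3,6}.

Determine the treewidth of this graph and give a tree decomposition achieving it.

The largest bag has 2 vertices, giving width 1; this decomposition certifies tw(G) ≤ 1. Any graph with an edge has treewidth ≥ 1, and G has the edge 5–1. The upper and lower bounds meet at 1, so that is the treewidth.

Treewidth 1.
Bags: B1 = {1, 5}  B2 = {1, 2}  B3 = {2, 4}  B4 = {3, 4}  B5 = {3, 6}
Tree: B1–B2, B2–B3, B3–B4, B4–B5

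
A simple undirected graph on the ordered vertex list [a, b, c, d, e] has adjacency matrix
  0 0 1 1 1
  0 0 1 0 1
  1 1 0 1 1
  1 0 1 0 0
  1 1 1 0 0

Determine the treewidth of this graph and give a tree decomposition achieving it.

Treewidth 2.
One optimal decomposition is:
Bags: B1 = {b, c, e}  B2 = {a, c, e}  B3 = {a, c, d}
Tree: B1–B2, B2–B3

Every bag has size at most 3, so the width is 3 − 1 = 2 and tw(G) ≤ 2. For the lower bound, the 3 vertices {a, c, d} are pairwise adjacent, and any tree decomposition puts a clique entirely inside one bag — forcing width ≥ 2. Combining the bounds, tw(G) = 2.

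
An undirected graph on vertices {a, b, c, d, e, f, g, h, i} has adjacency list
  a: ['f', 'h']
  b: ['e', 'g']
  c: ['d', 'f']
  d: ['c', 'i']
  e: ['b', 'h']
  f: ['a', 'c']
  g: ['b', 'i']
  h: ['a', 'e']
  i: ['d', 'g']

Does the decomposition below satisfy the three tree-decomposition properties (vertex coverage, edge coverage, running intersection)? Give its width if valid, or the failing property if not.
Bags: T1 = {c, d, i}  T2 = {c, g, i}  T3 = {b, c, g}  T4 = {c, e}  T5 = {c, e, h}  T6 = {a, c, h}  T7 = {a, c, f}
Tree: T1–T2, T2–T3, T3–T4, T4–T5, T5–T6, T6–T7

A tree decomposition must satisfy three properties: every vertex lies in some bag; for every edge, both endpoints lie together in some bag; and for every vertex, the bags containing it form a connected subtree. Here edge (b,e) lies in no bag, so the decomposition is invalid.

No — edge (b,e) lies in no bag.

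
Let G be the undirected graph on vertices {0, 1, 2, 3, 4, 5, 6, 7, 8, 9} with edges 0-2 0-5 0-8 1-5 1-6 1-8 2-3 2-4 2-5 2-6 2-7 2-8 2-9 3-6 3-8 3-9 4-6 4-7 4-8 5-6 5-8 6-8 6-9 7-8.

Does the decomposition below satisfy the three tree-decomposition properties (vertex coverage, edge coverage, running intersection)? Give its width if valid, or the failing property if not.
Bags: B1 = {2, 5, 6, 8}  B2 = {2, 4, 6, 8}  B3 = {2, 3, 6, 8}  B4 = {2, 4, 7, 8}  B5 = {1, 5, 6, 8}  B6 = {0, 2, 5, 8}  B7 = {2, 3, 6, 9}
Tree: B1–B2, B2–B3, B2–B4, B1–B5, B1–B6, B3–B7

Every vertex of G appears in some bag (union = {0, 1, 2, 3, 4, 5, 6, 7, 8, 9}); every edge is covered by a bag; and for each vertex v the set of bags containing v is connected in the bag tree. The decomposition is therefore valid. The largest bag has 4 vertices, so the width is 3.

Yes; width 3.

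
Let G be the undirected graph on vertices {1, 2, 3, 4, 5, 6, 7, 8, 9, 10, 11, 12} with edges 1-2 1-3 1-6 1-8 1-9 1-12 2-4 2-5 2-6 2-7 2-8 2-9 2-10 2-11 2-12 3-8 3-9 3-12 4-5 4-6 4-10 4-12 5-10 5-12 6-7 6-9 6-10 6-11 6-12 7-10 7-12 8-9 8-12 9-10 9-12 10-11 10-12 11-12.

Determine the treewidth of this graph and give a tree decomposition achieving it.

Treewidth 4.
One such decomposition:
Bags: B1 = {1, 2, 6, 9, 12}  B2 = {2, 6, 9, 10, 12}  B3 = {2, 4, 6, 10, 12}  B4 = {2, 6, 7, 10, 12}  B5 = {2, 4, 5, 10, 12}  B6 = {1, 2, 8, 9, 12}  B7 = {2, 6, 10, 11, 12}  B8 = {1, 3, 8, 9, 12}
Tree: B1–B2, B2–B3, B3–B4, B3–B5, B1–B6, B2–B7, B6–B8

Every bag has size at most 5, so the width is 5 − 1 = 4 and tw(G) ≤ 4. On the other hand G contains the 5-clique {1, 2, 8, 9, 12}. A clique must lie in a single bag of any decomposition, so no decomposition can have width below 4. Combining the bounds, tw(G) = 4.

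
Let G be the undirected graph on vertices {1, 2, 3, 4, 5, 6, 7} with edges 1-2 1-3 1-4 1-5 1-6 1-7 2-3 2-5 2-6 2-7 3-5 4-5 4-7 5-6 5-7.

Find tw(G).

3

A width-3 tree decomposition is:
Bags: B1 = {1, 2, 5, 7}  B2 = {1, 2, 3, 5}  B3 = {1, 4, 5, 7}  B4 = {1, 2, 5, 6}
Tree: B1–B2, B1–B3, B1–B4
The largest bag has 4 vertices, giving width 3; this decomposition certifies tw(G) ≤ 3. Conversely, {1, 2, 3, 5} is a clique of size 4, and the vertices of any clique must share a bag in every tree decomposition; so some bag has ≥ 4 vertices and tw(G) ≥ 3. Hence tw(G) = 3 exactly.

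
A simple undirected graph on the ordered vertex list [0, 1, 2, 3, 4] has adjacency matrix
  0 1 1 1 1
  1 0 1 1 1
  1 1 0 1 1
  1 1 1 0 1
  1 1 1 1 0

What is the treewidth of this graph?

A width-4 tree decomposition is:
Bags: B1 = {0, 1, 2, 3, 4}
Tree: (single bag)
With just one bag of size 5, the width is 5 − 1 = 4, so tw(G) ≤ 4. For the lower bound, the 5 vertices {0, 1, 2, 3, 4} are pairwise adjacent, and any tree decomposition puts a clique entirely inside one bag — forcing width ≥ 4. Combining the bounds, tw(G) = 4.

4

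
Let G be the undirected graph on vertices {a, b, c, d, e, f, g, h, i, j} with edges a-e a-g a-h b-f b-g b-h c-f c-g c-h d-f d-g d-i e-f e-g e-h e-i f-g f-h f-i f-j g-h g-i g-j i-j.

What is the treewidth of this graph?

A width-3 tree decomposition is:
Bags: B1 = {c, f, g, h}  B2 = {e, f, g, h}  B3 = {b, f, g, h}  B4 = {a, e, g, h}  B5 = {e, f, g, i}  B6 = {f, g, i, j}  B7 = {d, f, g, i}
Tree: B1–B2, B2–B3, B2–B4, B2–B5, B5–B6, B6–B7
The largest bag has 4 vertices, giving width 3; this decomposition certifies tw(G) ≤ 3. Conversely, {a, e, g, h} is a clique of size 4, and the vertices of any clique must share a bag in every tree decomposition; so some bag has ≥ 4 vertices and tw(G) ≥ 3. Therefore the treewidth is 3.

3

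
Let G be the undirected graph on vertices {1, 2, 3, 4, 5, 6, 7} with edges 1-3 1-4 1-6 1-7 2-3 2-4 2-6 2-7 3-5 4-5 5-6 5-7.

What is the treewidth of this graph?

A width-3 tree decomposition is:
Bags: B1 = {1, 2, 4, 5}  B2 = {1, 2, 5, 7}  B3 = {1, 2, 3, 5}  B4 = {1, 2, 5, 6}
Tree: B1–B2, B2–B3, B3–B4
Each bag holds 4 vertices, so the decomposition has width 3, which upper-bounds the treewidth. For the lower bound: the 4 vertex sets {2,4}, {1,7}, {5}, {3} are disjoint, each induces a connected subgraph, and every pair is joined by at least one edge of G. Contracting each set to a single vertex therefore yields K_{4} as a minor, and since treewidth is minor-monotone, tw(G) ≥ tw(K_{4}) = 3. Hence tw(G) = 3 exactly.

3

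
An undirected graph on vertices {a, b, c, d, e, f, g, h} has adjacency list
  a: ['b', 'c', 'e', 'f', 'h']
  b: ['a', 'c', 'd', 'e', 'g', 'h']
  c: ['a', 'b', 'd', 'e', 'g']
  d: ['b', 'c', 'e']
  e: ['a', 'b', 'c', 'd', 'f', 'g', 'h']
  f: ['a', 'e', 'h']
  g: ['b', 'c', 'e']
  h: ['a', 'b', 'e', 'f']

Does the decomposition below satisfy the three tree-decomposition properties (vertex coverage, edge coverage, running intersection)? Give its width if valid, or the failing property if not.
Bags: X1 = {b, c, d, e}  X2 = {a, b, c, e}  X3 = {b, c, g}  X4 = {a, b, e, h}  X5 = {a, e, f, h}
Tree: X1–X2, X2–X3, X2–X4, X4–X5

No — edge (e,g) lies in no bag.

A tree decomposition must satisfy three properties: every vertex lies in some bag; for every edge, both endpoints lie together in some bag; and for every vertex, the bags containing it form a connected subtree. Here edge (e,g) lies in no bag, so the decomposition is invalid.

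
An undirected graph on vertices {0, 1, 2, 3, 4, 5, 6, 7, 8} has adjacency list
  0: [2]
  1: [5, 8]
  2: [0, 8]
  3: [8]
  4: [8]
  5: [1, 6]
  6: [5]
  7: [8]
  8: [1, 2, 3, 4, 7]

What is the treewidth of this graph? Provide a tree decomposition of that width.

The largest bag has 2 vertices, giving width 1; this decomposition certifies tw(G) ≤ 1. Since G has at least one edge (e.g. 2–8), it is not an edgeless graph, so tw(G) ≥ 1. Therefore the treewidth is 1.

Treewidth 1.
One such decomposition:
Bags: B1 = {2, 8}  B2 = {3, 8}  B3 = {7, 8}  B4 = {1, 8}  B5 = {1, 5}  B6 = {4, 8}  B7 = {0, 2}  B8 = {5, 6}
Tree: B1–B2, B2–B3, B1–B4, B4–B5, B1–B6, B1–B7, B5–B8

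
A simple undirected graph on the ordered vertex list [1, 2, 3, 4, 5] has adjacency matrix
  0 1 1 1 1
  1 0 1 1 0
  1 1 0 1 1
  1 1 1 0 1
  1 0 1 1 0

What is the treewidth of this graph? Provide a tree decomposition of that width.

The largest bag has 4 vertices, giving width 3; this decomposition certifies tw(G) ≤ 3. For the lower bound, the 4 vertices {1, 2, 3, 4} are pairwise adjacent, and any tree decomposition puts a clique entirely inside one bag — forcing width ≥ 3. The upper and lower bounds meet at 3, so that is the treewidth.

Treewidth 3.
One optimal decomposition is:
Bags: B1 = {1, 2, 3, 4}  B2 = {1, 3, 4, 5}
Tree: B1–B2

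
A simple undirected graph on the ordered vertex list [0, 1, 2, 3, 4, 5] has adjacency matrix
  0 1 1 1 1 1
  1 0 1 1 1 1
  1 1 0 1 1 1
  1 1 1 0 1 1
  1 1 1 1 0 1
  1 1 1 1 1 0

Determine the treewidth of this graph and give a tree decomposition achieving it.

A single bag containing all 6 vertices is trivially a valid decomposition of width 5. On the other hand G contains the 6-clique {0, 1, 2, 3, 4, 5}. A clique must lie in a single bag of any decomposition, so no decomposition can have width below 5. Combining the bounds, tw(G) = 5.

Treewidth 5.
Bags: B1 = {0, 1, 2, 3, 4, 5}
Tree: (single bag)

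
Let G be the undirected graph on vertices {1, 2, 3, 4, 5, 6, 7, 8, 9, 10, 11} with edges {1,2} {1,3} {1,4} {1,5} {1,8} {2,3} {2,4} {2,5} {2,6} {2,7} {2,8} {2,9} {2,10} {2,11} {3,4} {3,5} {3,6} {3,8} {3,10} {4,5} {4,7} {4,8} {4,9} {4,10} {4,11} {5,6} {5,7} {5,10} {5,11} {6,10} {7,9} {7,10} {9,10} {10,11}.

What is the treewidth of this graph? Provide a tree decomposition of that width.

Treewidth 4.
One such decomposition:
Bags: B1 = {1, 2, 3, 4, 5}  B2 = {2, 3, 4, 5, 10}  B3 = {2, 4, 5, 7, 10}  B4 = {2, 3, 5, 6, 10}  B5 = {2, 4, 7, 9, 10}  B6 = {1, 2, 3, 4, 8}  B7 = {2, 4, 5, 10, 11}
Tree: B1–B2, B2–B3, B2–B4, B3–B5, B1–B6, B2–B7

Each bag holds 5 vertices, so the decomposition has width 4, which upper-bounds the treewidth. For the lower bound, the 5 vertices {1, 2, 3, 4, 8} are pairwise adjacent, and any tree decomposition puts a clique entirely inside one bag — forcing width ≥ 4. Combining the bounds, tw(G) = 4.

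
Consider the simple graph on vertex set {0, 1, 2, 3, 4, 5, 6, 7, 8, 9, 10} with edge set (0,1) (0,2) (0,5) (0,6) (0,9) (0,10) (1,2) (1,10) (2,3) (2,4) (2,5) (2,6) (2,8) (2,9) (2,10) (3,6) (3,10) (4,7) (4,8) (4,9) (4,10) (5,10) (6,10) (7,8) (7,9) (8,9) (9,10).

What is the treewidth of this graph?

A width-3 tree decomposition is:
Bags: B1 = {0, 1, 2, 10}  B2 = {0, 2, 6, 10}  B3 = {0, 2, 9, 10}  B4 = {0, 2, 5, 10}  B5 = {2, 4, 9, 10}  B6 = {2, 3, 6, 10}  B7 = {2, 4, 8, 9}  B8 = {4, 7, 8, 9}
Tree: B1–B2, B2–B3, B1–B4, B3–B5, B2–B6, B5–B7, B7–B8
Every bag has size at most 4, so the width is 4 − 1 = 3 and tw(G) ≤ 3. On the other hand G contains the 4-clique {2, 4, 8, 9}. A clique must lie in a single bag of any decomposition, so no decomposition can have width below 3. Hence tw(G) = 3 exactly.

3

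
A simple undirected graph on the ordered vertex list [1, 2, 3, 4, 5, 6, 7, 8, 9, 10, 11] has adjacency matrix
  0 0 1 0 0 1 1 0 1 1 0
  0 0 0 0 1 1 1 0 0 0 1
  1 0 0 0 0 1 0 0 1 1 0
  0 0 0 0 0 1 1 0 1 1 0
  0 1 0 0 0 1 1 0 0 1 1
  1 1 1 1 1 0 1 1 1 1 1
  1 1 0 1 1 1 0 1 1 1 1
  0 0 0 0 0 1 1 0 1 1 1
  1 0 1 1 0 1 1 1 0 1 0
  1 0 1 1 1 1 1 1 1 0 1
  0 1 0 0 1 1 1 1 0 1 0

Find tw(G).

A width-4 tree decomposition is:
Bags: B1 = {6, 7, 8, 9, 10}  B2 = {6, 7, 8, 10, 11}  B3 = {5, 6, 7, 10, 11}  B4 = {4, 6, 7, 9, 10}  B5 = {2, 5, 6, 7, 11}  B6 = {1, 6, 7, 9, 10}  B7 = {1, 3, 6, 9, 10}
Tree: B1–B2, B2–B3, B1–B4, B3–B5, B1–B6, B6–B7
The largest bag has 5 vertices, giving width 4; this decomposition certifies tw(G) ≤ 4. Conversely, {1, 3, 6, 9, 10} is a clique of size 5, and the vertices of any clique must share a bag in every tree decomposition; so some bag has ≥ 5 vertices and tw(G) ≥ 4. Hence tw(G) = 4 exactly.

4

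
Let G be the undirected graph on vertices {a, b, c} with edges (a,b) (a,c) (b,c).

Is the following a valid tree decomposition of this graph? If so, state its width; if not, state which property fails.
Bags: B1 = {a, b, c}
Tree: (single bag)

Yes; width 2.

Checking the three conditions: (i) the bags cover all of {a, b, c}; (ii) for each edge, some bag contains both endpoints; (iii) the bags containing any fixed vertex form a subtree. All hold, so the decomposition is valid with width 3 − 1 = 2.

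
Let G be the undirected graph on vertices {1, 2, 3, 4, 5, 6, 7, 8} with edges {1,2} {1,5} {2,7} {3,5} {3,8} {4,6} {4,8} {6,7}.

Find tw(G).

2

A width-2 tree decomposition is:
Bags: B1 = {1, 2, 5}  B2 = {2, 3, 5}  B3 = {2, 3, 8}  B4 = {2, 4, 8}  B5 = {2, 4, 6}  B6 = {2, 6, 7}
Tree: B1–B2, B2–B3, B3–B4, B4–B5, B5–B6
The largest bag has 3 vertices, giving width 2; this decomposition certifies tw(G) ≤ 2. Since 2–1–5–3–8–4–6–7–2 is a cycle in G, G is not acyclic. Forests are exactly the graphs of treewidth ≤ 1, so tw(G) ≥ 2. Hence tw(G) = 2 exactly.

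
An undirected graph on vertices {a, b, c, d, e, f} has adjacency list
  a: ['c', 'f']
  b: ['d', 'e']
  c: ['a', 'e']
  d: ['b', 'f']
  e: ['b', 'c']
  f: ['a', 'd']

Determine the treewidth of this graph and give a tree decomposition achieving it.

Every bag has size at most 3, so the width is 3 − 1 = 2 and tw(G) ≤ 2. For the lower bound, G contains the cycle a–c–e–b–d–f–a, so G is not a forest; only forests have treewidth ≤ 1, hence tw(G) ≥ 2. Therefore the treewidth is 2.

Treewidth 2.
One such decomposition:
Bags: B1 = {a, c, e}  B2 = {a, b, e}  B3 = {a, b, d}  B4 = {a, d, f}
Tree: B1–B2, B2–B3, B3–B4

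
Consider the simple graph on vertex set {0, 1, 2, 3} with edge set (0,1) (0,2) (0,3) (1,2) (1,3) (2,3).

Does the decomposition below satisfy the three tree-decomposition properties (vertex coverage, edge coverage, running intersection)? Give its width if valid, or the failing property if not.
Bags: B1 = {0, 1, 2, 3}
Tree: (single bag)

Every vertex of G appears in some bag (union = {0, 1, 2, 3}); every edge is covered by a bag; and for each vertex v the set of bags containing v is connected in the bag tree. The decomposition is therefore valid. The largest bag has 4 vertices, so the width is 3.

Yes; width 3.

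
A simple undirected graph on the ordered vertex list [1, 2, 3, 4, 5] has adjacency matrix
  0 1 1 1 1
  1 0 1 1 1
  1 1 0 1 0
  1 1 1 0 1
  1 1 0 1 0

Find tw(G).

3

A width-3 tree decomposition is:
Bags: B1 = {1, 2, 4, 5}  B2 = {1, 2, 3, 4}
Tree: B1–B2
Every bag has size at most 4, so the width is 4 − 1 = 3 and tw(G) ≤ 3. On the other hand G contains the 4-clique {1, 2, 3, 4}. A clique must lie in a single bag of any decomposition, so no decomposition can have width below 3. Therefore the treewidth is 3.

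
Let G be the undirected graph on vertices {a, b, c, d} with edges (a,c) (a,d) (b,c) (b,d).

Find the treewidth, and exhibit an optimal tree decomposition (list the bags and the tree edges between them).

The largest bag has 3 vertices, giving width 2; this decomposition certifies tw(G) ≤ 2. For the lower bound, G contains the cycle a–d–b–c–a, so G is not a forest; only forests have treewidth ≤ 1, hence tw(G) ≥ 2. Therefore the treewidth is 2.

Treewidth 2.
One such decomposition:
Bags: B1 = {a, b, d}  B2 = {a, b, c}
Tree: B1–B2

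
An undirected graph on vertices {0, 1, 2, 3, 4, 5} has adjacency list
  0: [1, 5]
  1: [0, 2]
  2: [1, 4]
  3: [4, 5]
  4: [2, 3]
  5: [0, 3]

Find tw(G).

2

A width-2 tree decomposition is:
Bags: B1 = {0, 1, 2}  B2 = {0, 2, 5}  B3 = {2, 3, 5}  B4 = {2, 3, 4}
Tree: B1–B2, B2–B3, B3–B4
Each bag holds 3 vertices, so the decomposition has width 2, which upper-bounds the treewidth. The edges 2–1–0–5–3–4–2 form a cycle, so G is not a tree and its treewidth is at least 2. The upper and lower bounds meet at 2, so that is the treewidth.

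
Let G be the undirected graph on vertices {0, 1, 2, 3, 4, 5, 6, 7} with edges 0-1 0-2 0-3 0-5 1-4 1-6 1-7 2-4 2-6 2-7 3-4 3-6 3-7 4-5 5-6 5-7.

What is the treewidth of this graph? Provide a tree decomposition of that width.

Treewidth 4.
One optimal decomposition is:
Bags: B1 = {0, 3, 4, 6, 7}  B2 = {0, 4, 5, 6, 7}  B3 = {0, 2, 4, 6, 7}  B4 = {0, 1, 4, 6, 7}
Tree: B1–B2, B2–B3, B3–B4

The largest bag has 5 vertices, giving width 4; this decomposition certifies tw(G) ≤ 4. For the lower bound: the 5 vertex sets {3,7}, {0,5}, {2,6}, {4}, {1} are disjoint, each induces a connected subgraph, and every pair is joined by at least one edge of G. Contracting each set to a single vertex therefore yields K_{5} as a minor, and since treewidth is minor-monotone, tw(G) ≥ tw(K_{5}) = 4. Hence tw(G) = 4 exactly.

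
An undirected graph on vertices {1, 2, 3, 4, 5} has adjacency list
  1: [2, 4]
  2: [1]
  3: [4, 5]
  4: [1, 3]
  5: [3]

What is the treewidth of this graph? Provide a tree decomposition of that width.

Every bag has size at most 2, so the width is 2 − 1 = 1 and tw(G) ≤ 1. Any graph with an edge has treewidth ≥ 1, and G has the edge 2–1. Combining the bounds, tw(G) = 1.

Treewidth 1.
One such decomposition:
Bags: B1 = {1, 2}  B2 = {1, 4}  B3 = {3, 4}  B4 = {3, 5}
Tree: B1–B2, B2–B3, B3–B4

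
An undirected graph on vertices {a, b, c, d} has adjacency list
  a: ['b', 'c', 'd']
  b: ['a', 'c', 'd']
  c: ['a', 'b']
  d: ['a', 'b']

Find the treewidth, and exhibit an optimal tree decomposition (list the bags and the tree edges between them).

Each bag holds 3 vertices, so the decomposition has width 2, which upper-bounds the treewidth. Conversely, {a, b, d} is a clique of size 3, and the vertices of any clique must share a bag in every tree decomposition; so some bag has ≥ 3 vertices and tw(G) ≥ 2. Hence tw(G) = 2 exactly.

Treewidth 2.
One such decomposition:
Bags: B1 = {a, b, d}  B2 = {a, b, c}
Tree: B1–B2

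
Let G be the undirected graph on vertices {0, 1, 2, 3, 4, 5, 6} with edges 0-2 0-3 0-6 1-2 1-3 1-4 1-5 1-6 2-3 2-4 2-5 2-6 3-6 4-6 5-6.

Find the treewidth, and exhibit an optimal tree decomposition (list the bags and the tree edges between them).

Treewidth 3.
One optimal decomposition is:
Bags: B1 = {1, 2, 3, 6}  B2 = {0, 2, 3, 6}  B3 = {1, 2, 4, 6}  B4 = {1, 2, 5, 6}
Tree: B1–B2, B1–B3, B3–B4

Each bag holds 4 vertices, so the decomposition has width 3, which upper-bounds the treewidth. Conversely, {0, 2, 3, 6} is a clique of size 4, and the vertices of any clique must share a bag in every tree decomposition; so some bag has ≥ 4 vertices and tw(G) ≥ 3. Therefore the treewidth is 3.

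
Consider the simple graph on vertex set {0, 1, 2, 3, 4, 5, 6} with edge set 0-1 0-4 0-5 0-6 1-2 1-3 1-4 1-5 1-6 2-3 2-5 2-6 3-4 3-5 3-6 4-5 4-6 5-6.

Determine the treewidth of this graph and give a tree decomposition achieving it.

Treewidth 4.
One such decomposition:
Bags: B1 = {1, 2, 3, 5, 6}  B2 = {1, 3, 4, 5, 6}  B3 = {0, 1, 4, 5, 6}
Tree: B1–B2, B2–B3

The largest bag has 5 vertices, giving width 4; this decomposition certifies tw(G) ≤ 4. On the other hand G contains the 5-clique {0, 1, 4, 5, 6}. A clique must lie in a single bag of any decomposition, so no decomposition can have width below 4. The upper and lower bounds meet at 4, so that is the treewidth.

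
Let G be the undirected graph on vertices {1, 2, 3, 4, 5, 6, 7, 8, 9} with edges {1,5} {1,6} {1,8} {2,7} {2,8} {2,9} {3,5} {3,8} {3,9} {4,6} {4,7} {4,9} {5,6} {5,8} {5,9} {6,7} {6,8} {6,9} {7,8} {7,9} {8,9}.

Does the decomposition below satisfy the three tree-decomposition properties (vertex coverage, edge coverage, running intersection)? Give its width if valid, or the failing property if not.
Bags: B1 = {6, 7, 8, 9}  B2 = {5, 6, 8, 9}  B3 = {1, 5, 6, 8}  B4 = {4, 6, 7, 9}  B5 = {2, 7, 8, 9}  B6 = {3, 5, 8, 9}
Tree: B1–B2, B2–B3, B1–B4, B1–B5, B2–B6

Yes; width 3.

Every vertex of G appears in some bag (union = {1, 2, 3, 4, 5, 6, 7, 8, 9}); every edge is covered by a bag; and for each vertex v the set of bags containing v is connected in the bag tree. The decomposition is therefore valid. The largest bag has 4 vertices, so the width is 3.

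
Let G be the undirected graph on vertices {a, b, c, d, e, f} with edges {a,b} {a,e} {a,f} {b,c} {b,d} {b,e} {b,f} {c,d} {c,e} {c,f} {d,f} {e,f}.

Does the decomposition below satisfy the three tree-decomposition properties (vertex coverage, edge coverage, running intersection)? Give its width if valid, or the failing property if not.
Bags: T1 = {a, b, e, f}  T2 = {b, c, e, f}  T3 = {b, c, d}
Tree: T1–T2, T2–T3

A tree decomposition must satisfy three properties: every vertex lies in some bag; for every edge, both endpoints lie together in some bag; and for every vertex, the bags containing it form a connected subtree. Here edge (f,d) lies in no bag, so the decomposition is invalid.

No — edge (f,d) lies in no bag.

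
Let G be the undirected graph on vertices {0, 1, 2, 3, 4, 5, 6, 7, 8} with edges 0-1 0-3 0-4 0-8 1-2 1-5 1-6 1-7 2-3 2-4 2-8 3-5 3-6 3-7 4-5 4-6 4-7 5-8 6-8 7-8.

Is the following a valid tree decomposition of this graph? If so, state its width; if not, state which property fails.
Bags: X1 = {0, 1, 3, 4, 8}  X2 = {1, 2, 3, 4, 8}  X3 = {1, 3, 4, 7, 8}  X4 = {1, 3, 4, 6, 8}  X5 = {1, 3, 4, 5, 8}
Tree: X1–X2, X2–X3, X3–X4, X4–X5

Yes; width 4.

Every vertex of G appears in some bag (union = {0, 1, 2, 3, 4, 5, 6, 7, 8}); every edge is covered by a bag; and for each vertex v the set of bags containing v is connected in the bag tree. The decomposition is therefore valid. The largest bag has 5 vertices, so the width is 4.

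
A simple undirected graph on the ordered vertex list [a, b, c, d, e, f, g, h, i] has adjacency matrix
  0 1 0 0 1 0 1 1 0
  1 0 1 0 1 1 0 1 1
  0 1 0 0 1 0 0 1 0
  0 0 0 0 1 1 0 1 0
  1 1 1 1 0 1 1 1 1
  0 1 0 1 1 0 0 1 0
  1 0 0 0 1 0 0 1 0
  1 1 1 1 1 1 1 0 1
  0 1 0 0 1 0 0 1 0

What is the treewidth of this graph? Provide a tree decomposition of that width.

Treewidth 3.
One such decomposition:
Bags: B1 = {b, e, h, i}  B2 = {b, c, e, h}  B3 = {a, b, e, h}  B4 = {a, e, g, h}  B5 = {b, e, f, h}  B6 = {d, e, f, h}
Tree: B1–B2, B1–B3, B3–B4, B1–B5, B5–B6

Each bag holds 4 vertices, so the decomposition has width 3, which upper-bounds the treewidth. For the lower bound, the 4 vertices {d, e, f, h} are pairwise adjacent, and any tree decomposition puts a clique entirely inside one bag — forcing width ≥ 3. Hence tw(G) = 3 exactly.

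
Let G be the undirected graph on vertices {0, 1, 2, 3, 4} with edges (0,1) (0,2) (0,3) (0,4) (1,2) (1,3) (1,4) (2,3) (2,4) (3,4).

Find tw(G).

A width-4 tree decomposition is:
Bags: B1 = {0, 1, 2, 3, 4}
Tree: (single bag)
With just one bag of size 5, the width is 5 − 1 = 4, so tw(G) ≤ 4. Conversely, {0, 1, 2, 3, 4} is a clique of size 5, and the vertices of any clique must share a bag in every tree decomposition; so some bag has ≥ 5 vertices and tw(G) ≥ 4. The upper and lower bounds meet at 4, so that is the treewidth.

4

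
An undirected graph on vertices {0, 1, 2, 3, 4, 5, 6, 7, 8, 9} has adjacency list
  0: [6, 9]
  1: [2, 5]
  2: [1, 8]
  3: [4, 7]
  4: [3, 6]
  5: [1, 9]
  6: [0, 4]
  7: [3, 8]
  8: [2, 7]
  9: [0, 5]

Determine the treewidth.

2

A width-2 tree decomposition is:
Bags: B1 = {3, 4, 7}  B2 = {4, 7, 8}  B3 = {2, 4, 8}  B4 = {1, 2, 4}  B5 = {1, 4, 5}  B6 = {4, 5, 9}  B7 = {0, 4, 9}  B8 = {0, 4, 6}
Tree: B1–B2, B2–B3, B3–B4, B4–B5, B5–B6, B6–B7, B7–B8
Each bag holds 3 vertices, so the decomposition has width 2, which upper-bounds the treewidth. Since 4–3–7–8–2–1–5–9–0–6–4 is a cycle in G, G is not acyclic. Forests are exactly the graphs of treewidth ≤ 1, so tw(G) ≥ 2. Combining the bounds, tw(G) = 2.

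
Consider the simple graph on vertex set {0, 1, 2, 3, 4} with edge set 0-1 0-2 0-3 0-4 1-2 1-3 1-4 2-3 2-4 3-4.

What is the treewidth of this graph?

4

A width-4 tree decomposition is:
Bags: B1 = {0, 1, 2, 3, 4}
Tree: (single bag)
A single bag containing all 5 vertices is trivially a valid decomposition of width 4. On the other hand G contains the 5-clique {0, 1, 2, 3, 4}. A clique must lie in a single bag of any decomposition, so no decomposition can have width below 4. Combining the bounds, tw(G) = 4.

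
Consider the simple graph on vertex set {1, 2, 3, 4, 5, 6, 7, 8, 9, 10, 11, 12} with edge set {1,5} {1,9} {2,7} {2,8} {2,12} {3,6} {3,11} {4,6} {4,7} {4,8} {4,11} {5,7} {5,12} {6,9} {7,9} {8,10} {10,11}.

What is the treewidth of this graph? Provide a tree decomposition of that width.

Treewidth 3.
One such decomposition:
Bags: B1 = {1, 2, 5, 12}  B2 = {1, 2, 5, 7}  B3 = {1, 2, 7, 9}  B4 = {2, 7, 8, 9}  B5 = {4, 7, 8, 9}  B6 = {4, 6, 8, 9}  B7 = {4, 6, 8, 10}  B8 = {4, 6, 10, 11}  B9 = {3, 6, 10, 11}
Tree: B1–B2, B2–B3, B3–B4, B4–B5, B5–B6, B6–B7, B7–B8, B8–B9

Each bag holds 4 vertices, so the decomposition has width 3, which upper-bounds the treewidth. For the lower bound: the 4 vertex sets {1,5,12}, {2}, {7}, {4,6,8,9} are disjoint, each induces a connected subgraph, and every pair is joined by at least one edge of G. Contracting each set to a single vertex therefore yields K_{4} as a minor, and since treewidth is minor-monotone, tw(G) ≥ tw(K_{4}) = 3. Hence tw(G) = 3 exactly.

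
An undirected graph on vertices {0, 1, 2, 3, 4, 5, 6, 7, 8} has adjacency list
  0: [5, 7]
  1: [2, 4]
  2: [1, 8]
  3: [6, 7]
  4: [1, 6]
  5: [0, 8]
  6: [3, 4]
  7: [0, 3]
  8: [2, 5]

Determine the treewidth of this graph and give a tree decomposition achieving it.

The largest bag has 3 vertices, giving width 2; this decomposition certifies tw(G) ≤ 2. The edges 0–5–8–2–1–4–6–3–7–0 form a cycle, so G is not a tree and its treewidth is at least 2. Combining the bounds, tw(G) = 2.

Treewidth 2.
Bags: B1 = {0, 5, 8}  B2 = {0, 2, 8}  B3 = {0, 1, 2}  B4 = {0, 1, 4}  B5 = {0, 4, 6}  B6 = {0, 3, 6}  B7 = {0, 3, 7}
Tree: B1–B2, B2–B3, B3–B4, B4–B5, B5–B6, B6–B7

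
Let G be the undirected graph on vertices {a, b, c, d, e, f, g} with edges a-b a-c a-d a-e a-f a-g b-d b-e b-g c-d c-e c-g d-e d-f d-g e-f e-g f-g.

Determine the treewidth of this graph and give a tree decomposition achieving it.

The largest bag has 5 vertices, giving width 4; this decomposition certifies tw(G) ≤ 4. For the lower bound, the 5 vertices {a, c, d, e, g} are pairwise adjacent, and any tree decomposition puts a clique entirely inside one bag — forcing width ≥ 4. Therefore the treewidth is 4.

Treewidth 4.
One optimal decomposition is:
Bags: B1 = {a, d, e, f, g}  B2 = {a, b, d, e, g}  B3 = {a, c, d, e, g}
Tree: B1–B2, B1–B3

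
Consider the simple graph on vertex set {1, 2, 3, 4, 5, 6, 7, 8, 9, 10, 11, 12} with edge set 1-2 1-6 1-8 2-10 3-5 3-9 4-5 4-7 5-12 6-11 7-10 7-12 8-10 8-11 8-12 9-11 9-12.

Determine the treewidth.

A width-3 tree decomposition is:
Bags: B1 = {3, 4, 5, 9}  B2 = {4, 5, 9, 12}  B3 = {4, 7, 9, 12}  B4 = {7, 9, 11, 12}  B5 = {7, 8, 11, 12}  B6 = {7, 8, 10, 11}  B7 = {6, 8, 10, 11}  B8 = {1, 6, 8, 10}  B9 = {1, 2, 6, 10}
Tree: B1–B2, B2–B3, B3–B4, B4–B5, B5–B6, B6–B7, B7–B8, B8–B9
The largest bag has 4 vertices, giving width 3; this decomposition certifies tw(G) ≤ 3. For the lower bound: the 4 vertex sets {3,4,5}, {9}, {12}, {7,8,10,11} are disjoint, each induces a connected subgraph, and every pair is joined by at least one edge of G. Contracting each set to a single vertex therefore yields K_{4} as a minor, and since treewidth is minor-monotone, tw(G) ≥ tw(K_{4}) = 3. The upper and lower bounds meet at 3, so that is the treewidth.

3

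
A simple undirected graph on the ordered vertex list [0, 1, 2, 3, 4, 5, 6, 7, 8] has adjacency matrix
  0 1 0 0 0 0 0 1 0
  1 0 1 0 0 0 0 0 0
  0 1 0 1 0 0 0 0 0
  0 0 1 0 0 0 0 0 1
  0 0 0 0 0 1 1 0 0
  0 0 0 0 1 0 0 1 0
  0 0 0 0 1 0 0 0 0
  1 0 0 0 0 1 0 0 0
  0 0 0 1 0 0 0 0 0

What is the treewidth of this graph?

A width-1 tree decomposition is:
Bags: B1 = {4, 6}  B2 = {4, 5}  B3 = {5, 7}  B4 = {0, 7}  B5 = {0, 1}  B6 = {1, 2}  B7 = {2, 3}  B8 = {3, 8}
Tree: B1–B2, B2–B3, B3–B4, B4–B5, B5–B6, B6–B7, B7–B8
Every bag has size at most 2, so the width is 2 − 1 = 1 and tw(G) ≤ 1. G has an edge, so its treewidth is at least 1. Hence tw(G) = 1 exactly.

1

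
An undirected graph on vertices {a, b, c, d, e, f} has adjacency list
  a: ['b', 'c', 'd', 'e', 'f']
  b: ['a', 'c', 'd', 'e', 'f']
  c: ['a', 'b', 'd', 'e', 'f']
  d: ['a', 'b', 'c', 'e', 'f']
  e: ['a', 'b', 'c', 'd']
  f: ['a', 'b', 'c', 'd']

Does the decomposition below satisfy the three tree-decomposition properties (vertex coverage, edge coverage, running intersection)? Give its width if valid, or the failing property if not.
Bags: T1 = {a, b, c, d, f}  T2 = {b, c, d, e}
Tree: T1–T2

A tree decomposition must satisfy three properties: every vertex lies in some bag; for every edge, both endpoints lie together in some bag; and for every vertex, the bags containing it form a connected subtree. Here edge (a,e) lies in no bag, so the decomposition is invalid.

No — edge (a,e) lies in no bag.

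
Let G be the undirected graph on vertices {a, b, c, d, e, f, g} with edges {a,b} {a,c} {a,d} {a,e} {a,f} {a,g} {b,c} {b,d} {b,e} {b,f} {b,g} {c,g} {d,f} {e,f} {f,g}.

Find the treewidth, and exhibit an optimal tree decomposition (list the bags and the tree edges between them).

Treewidth 3.
One optimal decomposition is:
Bags: B1 = {a, b, d, f}  B2 = {a, b, e, f}  B3 = {a, b, f, g}  B4 = {a, b, c, g}
Tree: B1–B2, B2–B3, B3–B4

The largest bag has 4 vertices, giving width 3; this decomposition certifies tw(G) ≤ 3. For the lower bound, the 4 vertices {a, b, c, g} are pairwise adjacent, and any tree decomposition puts a clique entirely inside one bag — forcing width ≥ 3. Therefore the treewidth is 3.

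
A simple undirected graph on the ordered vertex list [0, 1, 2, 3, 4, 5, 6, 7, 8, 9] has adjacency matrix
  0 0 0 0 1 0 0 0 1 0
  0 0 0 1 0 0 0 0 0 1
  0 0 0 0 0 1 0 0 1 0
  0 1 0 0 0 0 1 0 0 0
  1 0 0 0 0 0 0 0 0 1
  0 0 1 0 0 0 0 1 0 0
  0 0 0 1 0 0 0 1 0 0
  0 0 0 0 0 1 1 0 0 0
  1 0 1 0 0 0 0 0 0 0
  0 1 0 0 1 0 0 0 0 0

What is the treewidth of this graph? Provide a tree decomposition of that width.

Treewidth 2.
One such decomposition:
Bags: B1 = {2, 5, 8}  B2 = {5, 7, 8}  B3 = {6, 7, 8}  B4 = {3, 6, 8}  B5 = {1, 3, 8}  B6 = {1, 8, 9}  B7 = {4, 8, 9}  B8 = {0, 4, 8}
Tree: B1–B2, B2–B3, B3–B4, B4–B5, B5–B6, B6–B7, B7–B8

Each bag holds 3 vertices, so the decomposition has width 2, which upper-bounds the treewidth. For the lower bound, G contains the cycle 8–2–5–7–6–3–1–9–4–0–8, so G is not a forest; only forests have treewidth ≤ 1, hence tw(G) ≥ 2. Combining the bounds, tw(G) = 2.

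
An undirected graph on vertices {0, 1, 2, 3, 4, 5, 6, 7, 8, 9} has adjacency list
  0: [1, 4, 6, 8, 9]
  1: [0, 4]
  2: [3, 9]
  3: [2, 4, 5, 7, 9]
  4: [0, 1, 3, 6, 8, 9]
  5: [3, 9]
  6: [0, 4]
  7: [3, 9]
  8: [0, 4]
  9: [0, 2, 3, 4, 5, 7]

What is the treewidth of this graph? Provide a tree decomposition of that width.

Treewidth 2.
One such decomposition:
Bags: B1 = {0, 4, 9}  B2 = {0, 1, 4}  B3 = {0, 4, 8}  B4 = {3, 4, 9}  B5 = {3, 7, 9}  B6 = {3, 5, 9}  B7 = {0, 4, 6}  B8 = {2, 3, 9}
Tree: B1–B2, B2–B3, B1–B4, B4–B5, B5–B6, B3–B7, B6–B8

The largest bag has 3 vertices, giving width 2; this decomposition certifies tw(G) ≤ 2. Conversely, {2, 3, 9} is a clique of size 3, and the vertices of any clique must share a bag in every tree decomposition; so some bag has ≥ 3 vertices and tw(G) ≥ 2. Combining the bounds, tw(G) = 2.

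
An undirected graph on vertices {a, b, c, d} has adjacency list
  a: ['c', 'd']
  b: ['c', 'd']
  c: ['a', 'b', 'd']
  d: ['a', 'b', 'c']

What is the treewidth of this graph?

A width-2 tree decomposition is:
Bags: B1 = {a, c, d}  B2 = {b, c, d}
Tree: B1–B2
The largest bag has 3 vertices, giving width 2; this decomposition certifies tw(G) ≤ 2. For the lower bound, the 3 vertices {a, c, d} are pairwise adjacent, and any tree decomposition puts a clique entirely inside one bag — forcing width ≥ 2. Combining the bounds, tw(G) = 2.

2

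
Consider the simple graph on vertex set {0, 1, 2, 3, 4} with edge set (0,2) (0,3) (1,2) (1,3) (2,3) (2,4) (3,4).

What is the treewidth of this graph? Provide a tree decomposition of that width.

Treewidth 2.
One such decomposition:
Bags: B1 = {0, 2, 3}  B2 = {2, 3, 4}  B3 = {1, 2, 3}
Tree: B1–B2, B2–B3

The largest bag has 3 vertices, giving width 2; this decomposition certifies tw(G) ≤ 2. On the other hand G contains the 3-clique {0, 2, 3}. A clique must lie in a single bag of any decomposition, so no decomposition can have width below 2. Hence tw(G) = 2 exactly.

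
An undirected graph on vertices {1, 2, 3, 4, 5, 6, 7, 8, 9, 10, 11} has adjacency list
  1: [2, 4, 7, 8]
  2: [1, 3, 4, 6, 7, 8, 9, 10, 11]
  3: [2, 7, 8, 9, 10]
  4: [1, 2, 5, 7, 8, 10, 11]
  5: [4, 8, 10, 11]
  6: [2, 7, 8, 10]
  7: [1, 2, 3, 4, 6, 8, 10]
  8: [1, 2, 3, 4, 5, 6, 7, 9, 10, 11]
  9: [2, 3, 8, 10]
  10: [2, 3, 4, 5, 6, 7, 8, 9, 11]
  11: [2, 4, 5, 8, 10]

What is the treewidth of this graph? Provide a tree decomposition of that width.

Every bag has size at most 5, so the width is 5 − 1 = 4 and tw(G) ≤ 4. Conversely, {1, 2, 4, 7, 8} is a clique of size 5, and the vertices of any clique must share a bag in every tree decomposition; so some bag has ≥ 5 vertices and tw(G) ≥ 4. Hence tw(G) = 4 exactly.

Treewidth 4.
Bags: B1 = {2, 4, 7, 8, 10}  B2 = {2, 3, 7, 8, 10}  B3 = {1, 2, 4, 7, 8}  B4 = {2, 3, 8, 9, 10}  B5 = {2, 4, 8, 10, 11}  B6 = {4, 5, 8, 10, 11}  B7 = {2, 6, 7, 8, 10}
Tree: B1–B2, B1–B3, B2–B4, B1–B5, B5–B6, B1–B7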